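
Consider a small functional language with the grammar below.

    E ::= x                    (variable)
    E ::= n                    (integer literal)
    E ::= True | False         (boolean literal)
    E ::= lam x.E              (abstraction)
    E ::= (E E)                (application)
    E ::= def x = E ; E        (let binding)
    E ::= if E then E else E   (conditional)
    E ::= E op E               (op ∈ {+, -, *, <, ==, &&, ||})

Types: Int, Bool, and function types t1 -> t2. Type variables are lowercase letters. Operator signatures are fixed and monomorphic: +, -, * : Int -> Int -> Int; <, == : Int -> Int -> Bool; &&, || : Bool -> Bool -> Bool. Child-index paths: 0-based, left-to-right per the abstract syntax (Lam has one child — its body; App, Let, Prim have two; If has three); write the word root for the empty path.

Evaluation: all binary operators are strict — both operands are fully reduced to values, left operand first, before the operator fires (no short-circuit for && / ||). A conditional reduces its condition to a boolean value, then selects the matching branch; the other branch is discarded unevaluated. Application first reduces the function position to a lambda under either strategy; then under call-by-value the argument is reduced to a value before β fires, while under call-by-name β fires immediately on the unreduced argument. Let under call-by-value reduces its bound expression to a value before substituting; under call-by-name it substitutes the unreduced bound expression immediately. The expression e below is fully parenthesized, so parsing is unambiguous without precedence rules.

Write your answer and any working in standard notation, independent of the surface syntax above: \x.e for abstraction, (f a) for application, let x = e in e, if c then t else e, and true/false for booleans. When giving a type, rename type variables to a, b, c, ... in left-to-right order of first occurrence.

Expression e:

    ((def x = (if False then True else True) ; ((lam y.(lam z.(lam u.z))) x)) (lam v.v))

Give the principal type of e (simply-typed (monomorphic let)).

Derivation:
  unify Bool ~ Bool
  unify Bool ~ Bool
let x : Bool
z : b
\u._ : c -> b
\z._ : b -> c -> b
\y._ : a -> b -> c -> b
x : Bool
  unify a -> b -> c -> b ~ Bool -> d
  unify a ~ Bool
  unify b -> c -> b ~ d
_ _ : b -> c -> b
v : e
\v._ : e -> e
  unify b -> c -> b ~ (e -> e) -> f
  unify b ~ e -> e
  unify c -> e -> e ~ f
_ _ : c -> e -> e

Answer: a -> b -> b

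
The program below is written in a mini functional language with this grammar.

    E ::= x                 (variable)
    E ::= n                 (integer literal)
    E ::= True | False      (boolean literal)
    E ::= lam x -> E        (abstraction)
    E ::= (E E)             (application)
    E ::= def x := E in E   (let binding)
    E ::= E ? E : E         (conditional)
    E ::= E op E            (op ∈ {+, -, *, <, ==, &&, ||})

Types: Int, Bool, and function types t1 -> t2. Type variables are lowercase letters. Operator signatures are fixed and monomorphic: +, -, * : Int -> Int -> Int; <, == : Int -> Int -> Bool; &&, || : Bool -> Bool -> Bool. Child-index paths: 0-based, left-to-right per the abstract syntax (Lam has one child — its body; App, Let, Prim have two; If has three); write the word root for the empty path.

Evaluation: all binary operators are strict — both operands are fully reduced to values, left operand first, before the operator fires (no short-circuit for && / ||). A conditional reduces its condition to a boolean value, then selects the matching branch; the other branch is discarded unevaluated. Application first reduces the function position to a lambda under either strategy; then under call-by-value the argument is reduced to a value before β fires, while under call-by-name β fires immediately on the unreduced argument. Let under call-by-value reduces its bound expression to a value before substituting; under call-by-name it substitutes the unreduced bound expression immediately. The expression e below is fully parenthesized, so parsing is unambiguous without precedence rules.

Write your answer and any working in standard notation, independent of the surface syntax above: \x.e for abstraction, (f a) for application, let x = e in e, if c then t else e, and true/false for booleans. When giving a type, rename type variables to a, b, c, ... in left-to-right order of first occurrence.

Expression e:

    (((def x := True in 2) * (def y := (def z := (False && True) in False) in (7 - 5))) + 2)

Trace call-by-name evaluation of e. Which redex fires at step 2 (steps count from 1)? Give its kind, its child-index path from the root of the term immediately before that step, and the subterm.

Working:
step 0: (((let x = true in 2) * (let y = (let z = (false && true) in false) in (7 - 5))) + 2)
step 1: [let@0.0] ((2 * (let y = (let z = (false && true) in false) in (7 - 5))) + 2)
step 2: [let@0.1] ((2 * (7 - 5)) + 2)

Answer: let at 0.1 : (let y = (let z = (false && true) in false) in (7 - 5))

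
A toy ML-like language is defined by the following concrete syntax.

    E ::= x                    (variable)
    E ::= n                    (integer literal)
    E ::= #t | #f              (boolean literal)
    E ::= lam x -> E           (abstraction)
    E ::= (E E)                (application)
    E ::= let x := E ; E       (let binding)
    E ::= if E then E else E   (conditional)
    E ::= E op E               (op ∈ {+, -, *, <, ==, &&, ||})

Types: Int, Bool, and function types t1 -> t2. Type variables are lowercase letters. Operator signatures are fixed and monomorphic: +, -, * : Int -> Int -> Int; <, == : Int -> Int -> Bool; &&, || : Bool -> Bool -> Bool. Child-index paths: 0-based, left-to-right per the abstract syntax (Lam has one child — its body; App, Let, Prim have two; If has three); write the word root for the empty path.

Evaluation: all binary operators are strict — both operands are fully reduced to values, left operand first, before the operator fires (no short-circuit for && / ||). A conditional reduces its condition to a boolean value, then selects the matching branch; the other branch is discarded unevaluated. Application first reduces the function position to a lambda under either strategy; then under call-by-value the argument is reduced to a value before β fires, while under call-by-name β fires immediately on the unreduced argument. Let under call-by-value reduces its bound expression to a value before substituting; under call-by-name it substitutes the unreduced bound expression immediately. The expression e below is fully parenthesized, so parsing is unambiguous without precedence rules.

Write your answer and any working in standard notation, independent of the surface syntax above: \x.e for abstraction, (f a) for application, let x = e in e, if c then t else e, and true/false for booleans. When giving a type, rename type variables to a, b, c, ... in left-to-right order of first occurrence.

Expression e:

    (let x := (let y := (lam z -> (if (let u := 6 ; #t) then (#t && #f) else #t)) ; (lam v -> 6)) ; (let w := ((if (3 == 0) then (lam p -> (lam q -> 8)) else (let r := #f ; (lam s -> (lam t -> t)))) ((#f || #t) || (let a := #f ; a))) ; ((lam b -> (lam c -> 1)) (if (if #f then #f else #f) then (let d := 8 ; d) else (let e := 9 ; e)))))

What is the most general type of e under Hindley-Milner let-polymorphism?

Answer: a -> Int

Working:
let u : Int
  unify Bool ~ Bool
  unify Bool ~ Bool
  unify Bool ~ Bool
  unify Bool ~ Bool
\z._ : a -> Bool
let y : forall. a -> Bool
\v._ : b -> Int
let x : forall. b -> Int
  unify Int ~ Int
  unify Int ~ Int
  unify Bool ~ Bool
\q._ : d -> Int
\p._ : c -> d -> Int
let r : Bool
t : f
\t._ : f -> f
\s._ : e -> f -> f
  unify c -> d -> Int ~ e -> f -> f
  unify c ~ e
  unify d -> Int ~ f -> f
  unify d ~ f
  unify Int ~ f
  unify Bool ~ Bool
  unify Bool ~ Bool
  unify Bool ~ Bool
let a : Bool
a : Bool
  unify Bool ~ Bool
  unify e -> Int -> Int ~ Bool -> g
  unify e ~ Bool
  unify Int -> Int ~ g
_ _ : Int -> Int
let w : Int -> Int
\c._ : i -> Int
\b._ : h -> i -> Int
  unify Bool ~ Bool
  unify Bool ~ Bool
  unify Bool ~ Bool
let d : Int
d : Int
let e : Int
e : Int
  unify Int ~ Int
  unify h -> i -> Int ~ Int -> j
  unify h ~ Int
  unify i -> Int ~ j
_ _ : i -> Int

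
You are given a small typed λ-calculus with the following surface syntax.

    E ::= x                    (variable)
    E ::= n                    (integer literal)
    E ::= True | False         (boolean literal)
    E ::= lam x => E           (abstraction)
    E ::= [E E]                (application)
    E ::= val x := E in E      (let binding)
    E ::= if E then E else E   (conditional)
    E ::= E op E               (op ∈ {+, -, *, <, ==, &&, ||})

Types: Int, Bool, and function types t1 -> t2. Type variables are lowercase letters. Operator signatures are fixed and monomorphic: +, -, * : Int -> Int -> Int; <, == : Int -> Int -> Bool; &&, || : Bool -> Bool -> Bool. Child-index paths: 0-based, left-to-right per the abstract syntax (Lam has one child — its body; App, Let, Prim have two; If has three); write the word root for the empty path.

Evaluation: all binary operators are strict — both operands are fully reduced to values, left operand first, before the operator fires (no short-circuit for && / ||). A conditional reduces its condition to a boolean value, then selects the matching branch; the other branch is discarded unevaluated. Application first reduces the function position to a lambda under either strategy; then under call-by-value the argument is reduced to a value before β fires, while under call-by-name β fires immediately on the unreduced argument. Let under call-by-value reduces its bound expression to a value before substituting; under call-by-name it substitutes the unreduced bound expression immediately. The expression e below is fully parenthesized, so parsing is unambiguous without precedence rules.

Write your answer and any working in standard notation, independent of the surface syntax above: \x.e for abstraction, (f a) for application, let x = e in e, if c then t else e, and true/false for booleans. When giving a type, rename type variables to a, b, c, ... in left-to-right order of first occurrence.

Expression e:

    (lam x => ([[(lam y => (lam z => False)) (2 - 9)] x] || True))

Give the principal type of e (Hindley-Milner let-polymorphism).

Derivation:
\z._ : c -> Bool
\y._ : b -> c -> Bool
  unify Int ~ Int
  unify Int ~ Int
  unify b -> c -> Bool ~ Int -> d
  unify b ~ Int
  unify c -> Bool ~ d
_ _ : c -> Bool
x : a
  unify c -> Bool ~ a -> e
  unify c ~ a
  unify Bool ~ e
_ _ : Bool
  unify Bool ~ Bool
  unify Bool ~ Bool
\x._ : a -> Bool

Answer: a -> Bool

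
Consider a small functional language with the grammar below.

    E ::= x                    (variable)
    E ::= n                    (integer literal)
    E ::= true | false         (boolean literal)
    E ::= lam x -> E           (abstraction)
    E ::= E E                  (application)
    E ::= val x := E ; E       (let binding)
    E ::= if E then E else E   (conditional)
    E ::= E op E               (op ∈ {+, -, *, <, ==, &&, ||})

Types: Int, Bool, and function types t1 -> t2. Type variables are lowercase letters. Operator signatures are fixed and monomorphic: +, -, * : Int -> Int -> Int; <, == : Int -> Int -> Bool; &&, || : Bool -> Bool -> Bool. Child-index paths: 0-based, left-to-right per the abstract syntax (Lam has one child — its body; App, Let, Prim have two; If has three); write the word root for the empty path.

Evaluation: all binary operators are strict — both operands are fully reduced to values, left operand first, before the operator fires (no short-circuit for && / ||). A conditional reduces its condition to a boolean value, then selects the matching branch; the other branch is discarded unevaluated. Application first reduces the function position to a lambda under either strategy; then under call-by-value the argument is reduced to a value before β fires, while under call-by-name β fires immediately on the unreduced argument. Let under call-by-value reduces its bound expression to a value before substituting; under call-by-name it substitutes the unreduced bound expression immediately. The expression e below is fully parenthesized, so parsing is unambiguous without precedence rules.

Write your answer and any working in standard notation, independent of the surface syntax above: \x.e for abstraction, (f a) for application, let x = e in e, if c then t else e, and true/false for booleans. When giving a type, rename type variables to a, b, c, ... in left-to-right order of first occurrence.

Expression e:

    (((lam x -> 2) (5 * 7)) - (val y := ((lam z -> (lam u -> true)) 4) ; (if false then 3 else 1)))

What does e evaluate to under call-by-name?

Derivation:
step 0: (((\x.2) (5 * 7)) - (let y = ((\z.(\u.true)) 4) in (if false then 3 else 1)))
step 1: [beta@0] (2 - (let y = ((\z.(\u.true)) 4) in (if false then 3 else 1)))
step 2: [let@1] (2 - (if false then 3 else 1))
step 3: [if@1] (2 - 1)
step 4: [delta@root] 1

Answer: 1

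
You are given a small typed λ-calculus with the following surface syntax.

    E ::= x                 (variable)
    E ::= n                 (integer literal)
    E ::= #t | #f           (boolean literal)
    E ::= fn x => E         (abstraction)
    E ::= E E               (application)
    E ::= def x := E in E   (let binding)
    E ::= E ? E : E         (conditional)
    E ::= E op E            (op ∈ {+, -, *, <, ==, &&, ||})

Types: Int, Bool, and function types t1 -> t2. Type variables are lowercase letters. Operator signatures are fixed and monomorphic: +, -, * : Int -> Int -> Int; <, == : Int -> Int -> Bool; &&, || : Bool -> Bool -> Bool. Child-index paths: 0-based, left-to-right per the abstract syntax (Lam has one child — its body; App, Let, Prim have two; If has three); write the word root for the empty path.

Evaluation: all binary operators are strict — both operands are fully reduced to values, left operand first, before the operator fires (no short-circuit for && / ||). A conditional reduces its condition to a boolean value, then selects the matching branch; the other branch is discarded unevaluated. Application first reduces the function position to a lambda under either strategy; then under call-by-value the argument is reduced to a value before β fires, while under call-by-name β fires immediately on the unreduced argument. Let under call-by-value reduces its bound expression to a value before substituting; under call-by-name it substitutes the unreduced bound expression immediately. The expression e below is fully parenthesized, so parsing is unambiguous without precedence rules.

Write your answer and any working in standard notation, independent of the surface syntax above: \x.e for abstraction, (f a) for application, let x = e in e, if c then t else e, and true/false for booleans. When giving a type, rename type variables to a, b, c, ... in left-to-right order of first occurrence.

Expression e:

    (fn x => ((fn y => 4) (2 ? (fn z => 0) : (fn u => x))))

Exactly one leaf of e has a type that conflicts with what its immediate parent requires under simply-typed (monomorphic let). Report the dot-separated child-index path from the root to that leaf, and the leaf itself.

Answer: 0.1.0 : 2

Working:
\y._ : b -> Int
  unify Int ~ Bool
  FAIL: mismatch Int ~ Bool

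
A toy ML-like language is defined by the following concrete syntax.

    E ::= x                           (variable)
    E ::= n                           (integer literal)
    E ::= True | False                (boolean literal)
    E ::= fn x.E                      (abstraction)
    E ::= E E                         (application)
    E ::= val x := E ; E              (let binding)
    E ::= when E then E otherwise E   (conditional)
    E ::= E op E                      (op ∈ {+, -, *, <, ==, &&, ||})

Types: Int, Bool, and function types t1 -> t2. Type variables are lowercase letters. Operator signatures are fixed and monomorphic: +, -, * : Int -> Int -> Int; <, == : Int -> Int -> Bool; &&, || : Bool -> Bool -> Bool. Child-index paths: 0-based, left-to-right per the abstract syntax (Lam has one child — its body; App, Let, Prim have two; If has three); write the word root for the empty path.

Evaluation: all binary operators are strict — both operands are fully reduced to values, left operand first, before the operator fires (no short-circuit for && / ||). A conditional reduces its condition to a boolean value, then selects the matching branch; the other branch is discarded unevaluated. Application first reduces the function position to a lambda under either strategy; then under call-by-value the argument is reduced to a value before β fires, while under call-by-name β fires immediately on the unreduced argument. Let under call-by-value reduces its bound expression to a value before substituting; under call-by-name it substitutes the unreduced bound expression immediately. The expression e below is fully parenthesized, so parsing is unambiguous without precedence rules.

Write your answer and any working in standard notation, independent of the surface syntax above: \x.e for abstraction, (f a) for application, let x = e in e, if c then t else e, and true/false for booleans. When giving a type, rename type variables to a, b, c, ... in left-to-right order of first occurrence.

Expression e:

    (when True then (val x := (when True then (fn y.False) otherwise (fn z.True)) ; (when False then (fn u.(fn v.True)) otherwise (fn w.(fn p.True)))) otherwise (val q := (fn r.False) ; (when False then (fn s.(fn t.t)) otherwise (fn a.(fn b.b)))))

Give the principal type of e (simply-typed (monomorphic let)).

Trace:
  unify Bool ~ Bool
  unify Bool ~ Bool
\y._ : a -> Bool
\z._ : b -> Bool
  unify a -> Bool ~ b -> Bool
  unify a ~ b
  unify Bool ~ Bool
let x : b -> Bool
  unify Bool ~ Bool
\v._ : d -> Bool
\u._ : c -> d -> Bool
\p._ : f -> Bool
\w._ : e -> f -> Bool
  unify c -> d -> Bool ~ e -> f -> Bool
  unify c ~ e
  unify d -> Bool ~ f -> Bool
  unify d ~ f
  unify Bool ~ Bool
\r._ : g -> Bool
let q : g -> Bool
  unify Bool ~ Bool
t : i
\t._ : i -> i
\s._ : h -> i -> i
b : k
\b._ : k -> k
\a._ : j -> k -> k
  unify h -> i -> i ~ j -> k -> k
  unify h ~ j
  unify i -> i ~ k -> k
  unify i ~ k
  unify k ~ k
  unify e -> f -> Bool ~ j -> k -> k
  unify e ~ j
  unify f -> Bool ~ k -> k
  unify f ~ k
  unify Bool ~ k

Answer: a -> Bool -> Bool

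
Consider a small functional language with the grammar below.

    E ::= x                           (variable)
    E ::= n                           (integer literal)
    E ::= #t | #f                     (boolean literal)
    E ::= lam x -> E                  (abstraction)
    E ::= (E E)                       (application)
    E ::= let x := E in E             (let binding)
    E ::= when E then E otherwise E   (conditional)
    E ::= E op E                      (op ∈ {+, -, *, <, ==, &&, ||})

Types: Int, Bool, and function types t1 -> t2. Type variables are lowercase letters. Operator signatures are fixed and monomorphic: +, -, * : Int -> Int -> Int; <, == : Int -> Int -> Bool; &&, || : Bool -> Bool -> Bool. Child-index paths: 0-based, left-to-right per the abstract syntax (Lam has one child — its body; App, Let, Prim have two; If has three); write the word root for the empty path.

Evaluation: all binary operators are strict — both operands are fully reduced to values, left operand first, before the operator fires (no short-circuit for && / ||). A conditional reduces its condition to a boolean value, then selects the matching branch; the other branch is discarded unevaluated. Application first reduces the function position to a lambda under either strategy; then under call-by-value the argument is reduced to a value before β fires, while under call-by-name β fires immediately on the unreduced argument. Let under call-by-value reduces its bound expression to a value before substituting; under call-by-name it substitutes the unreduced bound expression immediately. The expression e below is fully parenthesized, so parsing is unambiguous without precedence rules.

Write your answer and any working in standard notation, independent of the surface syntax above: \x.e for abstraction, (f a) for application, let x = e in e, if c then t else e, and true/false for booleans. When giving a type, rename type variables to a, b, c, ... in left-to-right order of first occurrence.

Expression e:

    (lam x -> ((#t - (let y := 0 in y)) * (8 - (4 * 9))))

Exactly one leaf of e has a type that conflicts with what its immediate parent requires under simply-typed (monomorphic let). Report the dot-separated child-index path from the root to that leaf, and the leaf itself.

Answer: 0.0.0 : true

Working:
  unify Bool ~ Int
  FAIL: mismatch Bool ~ Int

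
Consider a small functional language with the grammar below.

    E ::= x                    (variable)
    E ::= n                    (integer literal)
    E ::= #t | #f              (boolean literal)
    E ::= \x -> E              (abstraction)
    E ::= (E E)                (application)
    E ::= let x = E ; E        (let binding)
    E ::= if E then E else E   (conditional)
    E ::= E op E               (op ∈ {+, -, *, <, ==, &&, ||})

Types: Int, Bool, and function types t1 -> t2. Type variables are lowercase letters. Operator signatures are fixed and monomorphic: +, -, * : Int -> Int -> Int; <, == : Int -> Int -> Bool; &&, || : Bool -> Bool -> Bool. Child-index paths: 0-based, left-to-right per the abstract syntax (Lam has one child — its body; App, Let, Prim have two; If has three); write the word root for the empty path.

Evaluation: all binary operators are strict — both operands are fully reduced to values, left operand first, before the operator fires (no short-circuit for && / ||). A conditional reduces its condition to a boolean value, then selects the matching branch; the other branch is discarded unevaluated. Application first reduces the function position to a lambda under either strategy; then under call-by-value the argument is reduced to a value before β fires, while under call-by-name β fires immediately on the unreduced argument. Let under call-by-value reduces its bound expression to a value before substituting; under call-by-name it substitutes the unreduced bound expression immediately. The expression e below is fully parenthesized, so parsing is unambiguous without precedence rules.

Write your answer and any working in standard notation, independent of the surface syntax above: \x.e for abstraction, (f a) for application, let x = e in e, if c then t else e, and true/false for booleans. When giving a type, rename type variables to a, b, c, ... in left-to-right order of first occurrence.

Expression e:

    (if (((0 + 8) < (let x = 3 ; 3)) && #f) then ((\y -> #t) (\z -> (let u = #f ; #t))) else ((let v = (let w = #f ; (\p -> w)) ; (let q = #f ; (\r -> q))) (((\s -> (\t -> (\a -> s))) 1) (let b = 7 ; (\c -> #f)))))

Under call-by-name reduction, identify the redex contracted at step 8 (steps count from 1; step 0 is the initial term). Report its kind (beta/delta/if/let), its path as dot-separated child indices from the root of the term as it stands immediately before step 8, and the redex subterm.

Trace:
step 0: (if (((0 + 8) < (let x = 3 in 3)) && false) then ((\y.true) (\z.(let u = false in true))) else ((let v = (let w = false in (\p.w)) in (let q = false in (\r.q))) (((\s.(\t.(\a.s))) 1) (let b = 7 in (\c.false)))))
step 1: [delta@0.0.0] (if ((8 < (let x = 3 in 3)) && false) then ((\y.true) (\z.(let u = false in true))) else ((let v = (let w = false in (\p.w)) in (let q = false in (\r.q))) (((\s.(\t.(\a.s))) 1) (let b = 7 in (\c.false)))))
step 2: [let@0.0.1] (if ((8 < 3) && false) then ((\y.true) (\z.(let u = false in true))) else ((let v = (let w = false in (\p.w)) in (let q = false in (\r.q))) (((\s.(\t.(\a.s))) 1) (let b = 7 in (\c.false)))))
step 3: [delta@0.0] (if (false && false) then ((\y.true) (\z.(let u = false in true))) else ((let v = (let w = false in (\p.w)) in (let q = false in (\r.q))) (((\s.(\t.(\a.s))) 1) (let b = 7 in (\c.false)))))
step 4: [delta@0] (if false then ((\y.true) (\z.(let u = false in true))) else ((let v = (let w = false in (\p.w)) in (let q = false in (\r.q))) (((\s.(\t.(\a.s))) 1) (let b = 7 in (\c.false)))))
step 5: [if@root] ((let v = (let w = false in (\p.w)) in (let q = false in (\r.q))) (((\s.(\t.(\a.s))) 1) (let b = 7 in (\c.false))))
step 6: [let@0] ((let q = false in (\r.q)) (((\s.(\t.(\a.s))) 1) (let b = 7 in (\c.false))))
step 7: [let@0] ((\r.false) (((\s.(\t.(\a.s))) 1) (let b = 7 in (\c.false))))
step 8: [beta@root] false

Answer: beta at root : ((\r.false) (((\s.(\t.(\a.s))) 1) (let b = 7 in (\c.false))))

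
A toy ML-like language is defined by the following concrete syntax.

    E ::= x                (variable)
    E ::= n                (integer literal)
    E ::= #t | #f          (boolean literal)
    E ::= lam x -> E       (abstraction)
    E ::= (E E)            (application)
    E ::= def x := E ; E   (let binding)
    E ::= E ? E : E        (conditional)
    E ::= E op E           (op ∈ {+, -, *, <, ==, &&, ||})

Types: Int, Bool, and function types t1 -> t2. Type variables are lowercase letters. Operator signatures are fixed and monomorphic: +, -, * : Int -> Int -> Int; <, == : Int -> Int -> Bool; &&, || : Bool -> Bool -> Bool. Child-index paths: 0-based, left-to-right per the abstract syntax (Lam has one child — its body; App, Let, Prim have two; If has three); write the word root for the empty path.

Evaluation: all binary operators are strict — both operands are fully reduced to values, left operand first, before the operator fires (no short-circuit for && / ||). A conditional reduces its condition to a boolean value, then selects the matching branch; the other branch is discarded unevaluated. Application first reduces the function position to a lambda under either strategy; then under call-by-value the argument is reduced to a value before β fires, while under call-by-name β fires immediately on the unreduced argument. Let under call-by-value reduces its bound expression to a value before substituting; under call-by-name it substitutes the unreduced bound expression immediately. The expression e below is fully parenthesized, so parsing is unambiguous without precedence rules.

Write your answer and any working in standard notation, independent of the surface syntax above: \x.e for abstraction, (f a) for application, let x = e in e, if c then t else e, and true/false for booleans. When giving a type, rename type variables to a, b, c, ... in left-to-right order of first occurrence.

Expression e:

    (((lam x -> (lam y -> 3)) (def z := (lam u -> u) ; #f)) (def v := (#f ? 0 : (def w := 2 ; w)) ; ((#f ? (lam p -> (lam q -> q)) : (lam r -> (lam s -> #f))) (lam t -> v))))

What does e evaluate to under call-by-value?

Answer: 3

Working:
step 0: (((\x.(\y.3)) (let z = (\u.u) in false)) (let v = (if false then 0 else (let w = 2 in w)) in ((if false then (\p.(\q.q)) else (\r.(\s.false))) (\t.v))))
step 1: [let@0.1] (((\x.(\y.3)) false) (let v = (if false then 0 else (let w = 2 in w)) in ((if false then (\p.(\q.q)) else (\r.(\s.false))) (\t.v))))
step 2: [beta@0] ((\y.3) (let v = (if false then 0 else (let w = 2 in w)) in ((if false then (\p.(\q.q)) else (\r.(\s.false))) (\t.v))))
step 3: [if@1.0] ((\y.3) (let v = (let w = 2 in w) in ((if false then (\p.(\q.q)) else (\r.(\s.false))) (\t.v))))
step 4: [let@1.0] ((\y.3) (let v = 2 in ((if false then (\p.(\q.q)) else (\r.(\s.false))) (\t.v))))
step 5: [let@1] ((\y.3) ((if false then (\p.(\q.q)) else (\r.(\s.false))) (\t.2)))
step 6: [if@1.0] ((\y.3) ((\r.(\s.false)) (\t.2)))
step 7: [beta@1] ((\y.3) (\s.false))
step 8: [beta@root] 3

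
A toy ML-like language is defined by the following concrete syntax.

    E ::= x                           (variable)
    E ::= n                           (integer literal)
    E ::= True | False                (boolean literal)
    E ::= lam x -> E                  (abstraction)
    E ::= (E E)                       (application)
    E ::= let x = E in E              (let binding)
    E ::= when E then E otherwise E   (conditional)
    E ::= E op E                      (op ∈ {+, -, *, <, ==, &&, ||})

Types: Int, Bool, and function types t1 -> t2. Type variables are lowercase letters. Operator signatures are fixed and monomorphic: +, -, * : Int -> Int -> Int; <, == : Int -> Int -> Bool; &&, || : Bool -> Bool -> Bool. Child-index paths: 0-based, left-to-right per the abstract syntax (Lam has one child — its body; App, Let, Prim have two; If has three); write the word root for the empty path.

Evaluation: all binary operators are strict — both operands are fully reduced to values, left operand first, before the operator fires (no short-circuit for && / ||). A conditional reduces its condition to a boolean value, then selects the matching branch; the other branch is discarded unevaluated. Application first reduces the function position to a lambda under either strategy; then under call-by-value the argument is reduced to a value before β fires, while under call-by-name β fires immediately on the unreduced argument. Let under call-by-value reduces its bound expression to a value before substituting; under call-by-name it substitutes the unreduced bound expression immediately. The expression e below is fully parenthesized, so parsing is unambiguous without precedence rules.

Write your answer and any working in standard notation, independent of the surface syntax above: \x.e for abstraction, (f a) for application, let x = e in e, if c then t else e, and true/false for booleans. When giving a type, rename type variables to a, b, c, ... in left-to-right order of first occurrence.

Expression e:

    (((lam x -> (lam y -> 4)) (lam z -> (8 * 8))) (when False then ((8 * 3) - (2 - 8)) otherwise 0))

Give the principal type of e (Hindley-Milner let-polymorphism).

Answer: Int

Working:
\y._ : b -> Int
\x._ : a -> b -> Int
  unify Int ~ Int
  unify Int ~ Int
\z._ : c -> Int
  unify a -> b -> Int ~ (c -> Int) -> d
  unify a ~ c -> Int
  unify b -> Int ~ d
_ _ : b -> Int
  unify Bool ~ Bool
  unify Int ~ Int
  unify Int ~ Int
  unify Int ~ Int
  unify Int ~ Int
  unify Int ~ Int
  unify Int ~ Int
  unify Int ~ Int
  unify b -> Int ~ Int -> e
  unify b ~ Int
  unify Int ~ e
_ _ : Int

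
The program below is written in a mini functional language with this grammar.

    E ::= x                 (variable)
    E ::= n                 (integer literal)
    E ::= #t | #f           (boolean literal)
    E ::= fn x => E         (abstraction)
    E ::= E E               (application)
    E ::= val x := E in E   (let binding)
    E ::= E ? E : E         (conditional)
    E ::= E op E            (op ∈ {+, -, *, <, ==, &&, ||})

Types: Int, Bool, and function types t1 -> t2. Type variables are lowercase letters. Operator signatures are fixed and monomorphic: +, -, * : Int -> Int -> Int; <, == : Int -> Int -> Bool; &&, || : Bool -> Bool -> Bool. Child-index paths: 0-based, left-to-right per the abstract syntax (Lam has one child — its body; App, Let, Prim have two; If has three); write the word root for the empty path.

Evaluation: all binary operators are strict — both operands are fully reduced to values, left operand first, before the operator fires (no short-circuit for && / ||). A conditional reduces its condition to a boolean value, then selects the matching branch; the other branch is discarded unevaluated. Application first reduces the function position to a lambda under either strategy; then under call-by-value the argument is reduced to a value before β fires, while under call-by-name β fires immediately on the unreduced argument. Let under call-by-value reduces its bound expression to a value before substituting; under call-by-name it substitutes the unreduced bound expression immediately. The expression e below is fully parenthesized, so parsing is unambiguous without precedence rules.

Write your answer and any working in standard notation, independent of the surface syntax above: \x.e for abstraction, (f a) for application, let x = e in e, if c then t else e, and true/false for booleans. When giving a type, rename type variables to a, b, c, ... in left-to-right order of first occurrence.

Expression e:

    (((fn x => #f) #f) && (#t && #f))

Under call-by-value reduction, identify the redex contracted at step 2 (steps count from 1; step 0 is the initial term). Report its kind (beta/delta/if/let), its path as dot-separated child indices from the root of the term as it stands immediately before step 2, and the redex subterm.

Answer: delta at 1 : (true && false)

Working:
step 0: (((\x.false) false) && (true && false))
step 1: [beta@0] (false && (true && false))
step 2: [delta@1] (false && false)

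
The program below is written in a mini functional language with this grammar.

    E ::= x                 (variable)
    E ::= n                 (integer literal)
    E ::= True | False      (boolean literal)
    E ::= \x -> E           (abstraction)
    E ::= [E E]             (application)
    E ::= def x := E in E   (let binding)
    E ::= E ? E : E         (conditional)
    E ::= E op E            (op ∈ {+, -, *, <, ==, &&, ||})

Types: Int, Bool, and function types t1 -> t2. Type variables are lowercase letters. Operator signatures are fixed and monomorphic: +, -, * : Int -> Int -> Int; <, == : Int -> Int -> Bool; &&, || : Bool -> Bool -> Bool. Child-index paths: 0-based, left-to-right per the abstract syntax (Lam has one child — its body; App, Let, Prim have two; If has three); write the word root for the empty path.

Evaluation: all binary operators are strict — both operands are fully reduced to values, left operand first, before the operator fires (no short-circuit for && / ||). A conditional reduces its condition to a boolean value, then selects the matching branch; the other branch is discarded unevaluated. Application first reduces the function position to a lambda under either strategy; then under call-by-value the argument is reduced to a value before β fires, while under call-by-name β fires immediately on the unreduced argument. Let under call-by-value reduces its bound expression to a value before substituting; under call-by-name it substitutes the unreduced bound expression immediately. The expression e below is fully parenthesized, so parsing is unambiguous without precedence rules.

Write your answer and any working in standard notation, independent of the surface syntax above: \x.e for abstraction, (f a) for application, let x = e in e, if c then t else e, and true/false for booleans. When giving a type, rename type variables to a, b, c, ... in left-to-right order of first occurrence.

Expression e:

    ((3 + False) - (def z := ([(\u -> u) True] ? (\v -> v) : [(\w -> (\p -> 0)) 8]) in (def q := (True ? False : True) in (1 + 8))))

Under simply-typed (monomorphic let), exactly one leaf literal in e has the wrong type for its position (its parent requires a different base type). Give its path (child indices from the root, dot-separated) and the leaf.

Trace:
  unify Int ~ Int
  unify Bool ~ Int
  FAIL: mismatch Bool ~ Int

Answer: 0.1 : false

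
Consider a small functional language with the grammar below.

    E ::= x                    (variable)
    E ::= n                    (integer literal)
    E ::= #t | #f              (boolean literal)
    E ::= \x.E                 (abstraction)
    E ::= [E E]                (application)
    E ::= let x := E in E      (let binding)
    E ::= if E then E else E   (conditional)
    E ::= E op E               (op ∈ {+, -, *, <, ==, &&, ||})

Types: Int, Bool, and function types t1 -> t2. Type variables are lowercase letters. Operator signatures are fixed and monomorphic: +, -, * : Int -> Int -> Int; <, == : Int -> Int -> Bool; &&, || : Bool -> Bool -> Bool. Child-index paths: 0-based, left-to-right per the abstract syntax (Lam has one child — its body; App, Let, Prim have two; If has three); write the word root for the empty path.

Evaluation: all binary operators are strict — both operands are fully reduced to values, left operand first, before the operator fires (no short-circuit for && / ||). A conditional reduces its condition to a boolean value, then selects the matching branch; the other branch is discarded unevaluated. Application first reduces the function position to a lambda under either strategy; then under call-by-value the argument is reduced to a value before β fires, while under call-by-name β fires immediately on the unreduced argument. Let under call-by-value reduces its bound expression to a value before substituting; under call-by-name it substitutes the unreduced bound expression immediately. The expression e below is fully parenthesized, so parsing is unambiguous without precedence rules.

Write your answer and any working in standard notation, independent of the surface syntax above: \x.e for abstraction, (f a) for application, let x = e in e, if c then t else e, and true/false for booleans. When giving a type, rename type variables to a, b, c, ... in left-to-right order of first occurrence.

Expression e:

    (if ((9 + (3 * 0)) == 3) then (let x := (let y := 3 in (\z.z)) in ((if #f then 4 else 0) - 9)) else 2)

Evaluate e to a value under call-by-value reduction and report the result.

Trace:
step 0: (if ((9 + (3 * 0)) == 3) then (let x = (let y = 3 in (\z.z)) in ((if false then 4 else 0) - 9)) else 2)
step 1: [delta@0.0.1] (if ((9 + 0) == 3) then (let x = (let y = 3 in (\z.z)) in ((if false then 4 else 0) - 9)) else 2)
step 2: [delta@0.0] (if (9 == 3) then (let x = (let y = 3 in (\z.z)) in ((if false then 4 else 0) - 9)) else 2)
step 3: [delta@0] (if false then (let x = (let y = 3 in (\z.z)) in ((if false then 4 else 0) - 9)) else 2)
step 4: [if@root] 2

Answer: 2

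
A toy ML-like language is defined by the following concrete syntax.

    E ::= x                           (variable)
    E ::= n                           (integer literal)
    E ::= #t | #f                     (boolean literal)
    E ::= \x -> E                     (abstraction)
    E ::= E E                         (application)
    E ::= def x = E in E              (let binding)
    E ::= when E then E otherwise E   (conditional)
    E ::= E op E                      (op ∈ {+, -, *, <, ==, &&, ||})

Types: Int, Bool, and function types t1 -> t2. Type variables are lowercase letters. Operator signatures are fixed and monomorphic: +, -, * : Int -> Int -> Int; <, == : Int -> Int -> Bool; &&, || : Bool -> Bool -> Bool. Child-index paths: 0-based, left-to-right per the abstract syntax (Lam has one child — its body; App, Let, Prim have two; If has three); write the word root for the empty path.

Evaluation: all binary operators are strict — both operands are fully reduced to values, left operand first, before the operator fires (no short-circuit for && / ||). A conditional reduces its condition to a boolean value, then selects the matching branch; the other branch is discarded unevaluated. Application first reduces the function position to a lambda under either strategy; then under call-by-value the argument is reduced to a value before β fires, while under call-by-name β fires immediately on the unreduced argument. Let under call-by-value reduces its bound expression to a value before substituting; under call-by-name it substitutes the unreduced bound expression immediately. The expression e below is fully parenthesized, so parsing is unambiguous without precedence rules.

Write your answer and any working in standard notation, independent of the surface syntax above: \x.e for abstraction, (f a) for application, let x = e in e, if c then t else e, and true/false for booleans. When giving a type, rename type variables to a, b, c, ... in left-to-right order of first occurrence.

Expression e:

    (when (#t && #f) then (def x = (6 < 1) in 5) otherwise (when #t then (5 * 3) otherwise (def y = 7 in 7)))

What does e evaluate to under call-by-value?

Answer: 15

Derivation:
step 0: (if (true && false) then (let x = (6 < 1) in 5) else (if true then (5 * 3) else (let y = 7 in 7)))
step 1: [delta@0] (if false then (let x = (6 < 1) in 5) else (if true then (5 * 3) else (let y = 7 in 7)))
step 2: [if@root] (if true then (5 * 3) else (let y = 7 in 7))
step 3: [if@root] (5 * 3)
step 4: [delta@root] 15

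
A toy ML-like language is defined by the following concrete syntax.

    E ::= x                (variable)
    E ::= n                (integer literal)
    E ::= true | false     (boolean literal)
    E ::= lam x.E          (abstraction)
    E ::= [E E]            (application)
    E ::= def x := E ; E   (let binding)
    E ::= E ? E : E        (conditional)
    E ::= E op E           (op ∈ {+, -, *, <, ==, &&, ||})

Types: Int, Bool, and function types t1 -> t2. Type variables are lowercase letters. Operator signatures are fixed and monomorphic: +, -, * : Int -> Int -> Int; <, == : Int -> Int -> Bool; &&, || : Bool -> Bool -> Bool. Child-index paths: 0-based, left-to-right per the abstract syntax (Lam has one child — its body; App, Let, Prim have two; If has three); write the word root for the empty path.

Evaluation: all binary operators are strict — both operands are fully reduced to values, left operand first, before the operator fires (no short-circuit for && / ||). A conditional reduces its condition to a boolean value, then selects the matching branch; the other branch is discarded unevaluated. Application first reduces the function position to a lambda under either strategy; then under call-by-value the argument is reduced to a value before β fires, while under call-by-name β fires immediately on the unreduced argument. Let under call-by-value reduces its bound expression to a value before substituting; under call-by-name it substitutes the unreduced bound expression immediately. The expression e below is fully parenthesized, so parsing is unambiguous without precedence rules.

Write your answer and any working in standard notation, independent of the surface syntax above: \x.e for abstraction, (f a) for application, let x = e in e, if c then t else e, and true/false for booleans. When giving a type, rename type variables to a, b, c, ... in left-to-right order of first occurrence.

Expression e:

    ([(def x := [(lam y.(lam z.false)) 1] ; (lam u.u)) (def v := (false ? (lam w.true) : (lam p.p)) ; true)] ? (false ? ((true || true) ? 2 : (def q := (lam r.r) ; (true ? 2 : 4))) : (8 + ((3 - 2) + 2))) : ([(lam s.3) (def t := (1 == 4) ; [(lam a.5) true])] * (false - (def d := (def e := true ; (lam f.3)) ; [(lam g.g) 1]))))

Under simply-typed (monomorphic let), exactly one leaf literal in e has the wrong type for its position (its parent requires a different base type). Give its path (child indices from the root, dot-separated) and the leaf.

Answer: 2.1.0 : false

Trace:
\z._ : b -> Bool
\y._ : a -> b -> Bool
  unify a -> b -> Bool ~ Int -> c
  unify a ~ Int
  unify b -> Bool ~ c
_ _ : b -> Bool
let x : b -> Bool
u : d
\u._ : d -> d
  unify Bool ~ Bool
\w._ : e -> Bool
p : f
\p._ : f -> f
  unify e -> Bool ~ f -> f
  unify e ~ f
  unify Bool ~ f
let v : Bool -> Bool
  unify d -> d ~ Bool -> g
  unify d ~ Bool
  unify Bool ~ g
_ _ : Bool
  unify Bool ~ Bool
  unify Bool ~ Bool
  unify Bool ~ Bool
  unify Bool ~ Bool
  unify Bool ~ Bool
r : h
\r._ : h -> h
let q : h -> h
  unify Bool ~ Bool
  unify Int ~ Int
  unify Int ~ Int
  unify Int ~ Int
  unify Int ~ Int
  unify Int ~ Int
  unify Int ~ Int
  unify Int ~ Int
  unify Int ~ Int
  unify Int ~ Int
\s._ : i -> Int
  unify Int ~ Int
  unify Int ~ Int
let t : Bool
\a._ : j -> Int
  unify j -> Int ~ Bool -> k
  unify j ~ Bool
  unify Int ~ k
_ _ : Int
  unify i -> Int ~ Int -> l
  unify i ~ Int
  unify Int ~ l
_ _ : Int
  unify Int ~ Int
  unify Bool ~ Int
  FAIL: mismatch Bool ~ Int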